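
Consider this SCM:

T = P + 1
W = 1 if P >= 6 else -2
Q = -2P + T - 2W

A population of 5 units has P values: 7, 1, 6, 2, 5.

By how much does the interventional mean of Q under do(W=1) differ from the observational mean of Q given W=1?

2.3

Every unit gets W=1 under the intervention. Q values become -8, -2, -7, -3, -6; E[Q|do(W=1)] = -5.2.
Observing W=1 restricts to units where W's equation naturally yields 1: P ∈ {7, 6}. In that subpopulation Q = -8, -7, mean -7.5.
Difference = -5.2 − (-7.5) = 2.3.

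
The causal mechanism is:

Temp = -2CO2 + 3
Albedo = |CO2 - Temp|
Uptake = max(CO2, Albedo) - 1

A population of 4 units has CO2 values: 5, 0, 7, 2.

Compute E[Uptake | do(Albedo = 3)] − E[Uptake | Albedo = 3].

do(Albedo=3) breaks Albedo's dependence on CO2. With Albedo=3 fixed, Uptake across the units is 4, 2, 6, 2, mean 3.5.
E[Uptake|Albedo=3] averages over only the 2 units with Albedo=3 (CO2 = 0, 2): Uptake = 2, 2, mean 2.
Difference = 3.5 − 2 = 1.5.

1.5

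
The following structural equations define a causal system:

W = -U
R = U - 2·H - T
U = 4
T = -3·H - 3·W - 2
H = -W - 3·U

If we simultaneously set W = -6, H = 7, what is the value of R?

-5

Under do(W = -6, H = 7), each intervened variable's structural equation is replaced by its fixed value.
T = -3·H - 3·W - 2  [with H=7, W=-6]  = -5
R = U - 2·H - T  [with U=4, H=7, T=-5]  = -5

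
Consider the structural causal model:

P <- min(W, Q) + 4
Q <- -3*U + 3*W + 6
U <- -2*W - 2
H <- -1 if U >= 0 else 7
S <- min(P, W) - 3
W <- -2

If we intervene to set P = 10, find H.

-1

Under do(P=10), the mechanism P <- min(W, Q) + 4 is discarded; P is fixed at 10.
Since H is not a descendant of the intervened variable, it is unaffected.
U = -2*W - 2  [with W=-2]  = 2
H = -1 if U >= 0 else 7  [with U=2]  = -1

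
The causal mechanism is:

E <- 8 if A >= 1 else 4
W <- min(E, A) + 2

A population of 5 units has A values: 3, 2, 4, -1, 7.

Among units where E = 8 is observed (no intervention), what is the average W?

6

Observing E=8 restricts to units where E's equation naturally yields 8: A ∈ {3, 2, 4, 7}. In that subpopulation W = 5, 4, 6, 9, mean 6.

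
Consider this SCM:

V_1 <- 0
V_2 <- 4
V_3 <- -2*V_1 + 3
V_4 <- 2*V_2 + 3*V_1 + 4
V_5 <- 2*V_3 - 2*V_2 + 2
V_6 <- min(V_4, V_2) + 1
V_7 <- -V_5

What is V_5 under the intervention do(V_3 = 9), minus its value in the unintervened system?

12

do(V_3=9) replaces the equation V_3 <- -2*V_1 + 3 with the constant V_3 = 9.
V_5 = 2*V_3 - 2*V_2 + 2  [with V_3=9, V_2=4]  = 12
Without intervention: V_3 = -2*V_1 + 3  [with V_1=0]  = 3; V_5 = 2*V_3 - 2*V_2 + 2  [with V_3=3, V_2=4]  = 0.
Change = 12 − 0 = 12.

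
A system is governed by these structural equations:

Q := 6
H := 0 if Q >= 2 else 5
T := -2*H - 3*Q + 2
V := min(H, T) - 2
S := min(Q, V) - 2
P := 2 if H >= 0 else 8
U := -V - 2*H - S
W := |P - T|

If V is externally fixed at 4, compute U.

-6

The intervention breaks the incoming arrows to V: V := min(H, T) - 2 no longer applies, and V = 4.
H = 0 if Q >= 2 else 5  [with Q=6]  = 0
S = min(Q, V) - 2  [with Q=6, V=4]  = 2
U = -V - 2*H - S  [with V=4, H=0, S=2]  = -6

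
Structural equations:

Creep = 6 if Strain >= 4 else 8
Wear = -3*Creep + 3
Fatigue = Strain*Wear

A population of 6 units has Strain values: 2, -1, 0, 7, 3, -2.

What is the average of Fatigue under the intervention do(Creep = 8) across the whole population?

Every unit gets Creep=8 under the intervention. Fatigue values become -42, 21, 0, -147, -63, 42; E[Fatigue|do(Creep=8)] = -31.5.

-31.5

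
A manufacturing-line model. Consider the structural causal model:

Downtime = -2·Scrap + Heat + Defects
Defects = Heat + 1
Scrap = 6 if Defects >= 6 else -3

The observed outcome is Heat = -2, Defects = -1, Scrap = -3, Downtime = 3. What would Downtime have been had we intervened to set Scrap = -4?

5

The intervention breaks the incoming arrows to Scrap: Scrap = 6 if Defects >= 6 else -3 no longer applies, and Scrap = -4.
Defects = Heat + 1  [with Heat=-2]  = -1
Downtime = -2·Scrap + Heat + Defects  [with Scrap=-4, Heat=-2, Defects=-1]  = 5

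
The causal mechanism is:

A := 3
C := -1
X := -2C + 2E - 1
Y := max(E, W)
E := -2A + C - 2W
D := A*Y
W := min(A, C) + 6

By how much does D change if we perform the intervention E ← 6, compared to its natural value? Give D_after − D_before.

The intervention breaks the incoming arrows to E: E := -2A + C - 2W no longer applies, and E = 6.
W = min(A, C) + 6  [with A=3, C=-1]  = 5
Y = max(E, W)  [with E=6, W=5]  = 6
D = A*Y  [with A=3, Y=6]  = 18
Without intervention: W = min(A, C) + 6  [with A=3, C=-1]  = 5; E = -2A + C - 2W  [with A=3, C=-1, W=5]  = -17; Y = max(E, W)  [with E=-17, W=5]  = 5; D = A*Y  [with A=3, Y=5]  = 15.
Change = 18 − 15 = 3.

3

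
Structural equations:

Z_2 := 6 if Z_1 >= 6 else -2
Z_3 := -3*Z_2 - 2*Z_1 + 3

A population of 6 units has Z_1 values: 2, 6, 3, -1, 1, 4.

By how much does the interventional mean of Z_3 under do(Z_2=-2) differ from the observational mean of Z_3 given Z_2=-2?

-1.4

do(Z_2=-2) breaks Z_2's dependence on Z_1. With Z_2=-2 fixed, Z_3 across the units is 5, -3, 3, 11, 7, 1, mean 4.
E[Z_3|Z_2=-2] averages over only the 5 units with Z_2=-2 (Z_1 = 2, 3, -1, 1, 4): Z_3 = 5, 3, 11, 7, 1, mean 5.4.
Difference = 4 − 5.4 = -1.4.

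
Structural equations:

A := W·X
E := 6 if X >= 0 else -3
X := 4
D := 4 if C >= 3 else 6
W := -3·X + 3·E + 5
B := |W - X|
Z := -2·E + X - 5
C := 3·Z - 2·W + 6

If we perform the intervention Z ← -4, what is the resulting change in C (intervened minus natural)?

27

do(Z=-4) replaces the equation Z := -2·E + X - 5 with the constant Z = -4.
E = 6 if X >= 0 else -3  [with X=4]  = 6
W = -3·X + 3·E + 5  [with X=4, E=6]  = 11
C = 3·Z - 2·W + 6  [with Z=-4, W=11]  = -28
Without intervention: E = 6 if X >= 0 else -3  [with X=4]  = 6; Z = -2·E + X - 5  [with E=6, X=4]  = -13; W = -3·X + 3·E + 5  [with X=4, E=6]  = 11; C = 3·Z - 2·W + 6  [with Z=-13, W=11]  = -55.
Change = -28 − (-55) = 27.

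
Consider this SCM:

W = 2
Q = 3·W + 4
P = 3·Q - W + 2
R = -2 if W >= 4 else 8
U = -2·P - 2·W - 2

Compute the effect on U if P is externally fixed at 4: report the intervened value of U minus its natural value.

52

do(P=4) replaces the equation P = 3·Q - W + 2 with the constant P = 4.
U = -2·P - 2·W - 2  [with P=4, W=2]  = -14
Without intervention: Q = 3·W + 4  [with W=2]  = 10; P = 3·Q - W + 2  [with Q=10, W=2]  = 30; U = -2·P - 2·W - 2  [with P=30, W=2]  = -66.
Change = -14 − (-66) = 52.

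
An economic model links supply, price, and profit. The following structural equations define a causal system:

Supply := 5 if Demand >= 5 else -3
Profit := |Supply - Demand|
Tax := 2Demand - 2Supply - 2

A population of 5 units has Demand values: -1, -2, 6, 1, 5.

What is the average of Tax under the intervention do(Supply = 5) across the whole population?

The intervention sets Supply=5 in all 5 units regardless of Demand. Recomputing Tax per unit gives -14, -16, 0, -10, -2; average -8.4.

-8.4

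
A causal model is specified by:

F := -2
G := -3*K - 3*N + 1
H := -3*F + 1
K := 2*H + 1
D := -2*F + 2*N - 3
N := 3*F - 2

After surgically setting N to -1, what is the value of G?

Under do(N=-1), the mechanism N := 3*F - 2 is discarded; N is fixed at -1.
H = -3*F + 1  [with F=-2]  = 7
K = 2*H + 1  [with H=7]  = 15
G = -3*K - 3*N + 1  [with K=15, N=-1]  = -41

-41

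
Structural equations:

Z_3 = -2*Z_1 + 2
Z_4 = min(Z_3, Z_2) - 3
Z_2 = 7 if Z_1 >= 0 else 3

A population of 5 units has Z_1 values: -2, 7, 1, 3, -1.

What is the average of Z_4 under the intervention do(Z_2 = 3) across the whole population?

Under do(Z_2=3), Z_2's equation is replaced by Z_2=3 for every unit. Per-unit Z_4: 0, -15, -3, -7, 0. Mean = -5.

-5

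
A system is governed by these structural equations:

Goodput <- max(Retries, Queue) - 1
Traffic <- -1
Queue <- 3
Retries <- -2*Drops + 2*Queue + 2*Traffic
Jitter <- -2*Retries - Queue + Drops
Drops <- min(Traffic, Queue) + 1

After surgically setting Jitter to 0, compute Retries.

The intervention breaks the incoming arrows to Jitter: Jitter <- -2*Retries - Queue + Drops no longer applies, and Jitter = 0.
Since Retries is not a descendant of the intervened variable, it is unaffected.
Drops = min(Traffic, Queue) + 1  [with Traffic=-1, Queue=3]  = 0
Retries = -2*Drops + 2*Queue + 2*Traffic  [with Drops=0, Queue=3, Traffic=-1]  = 4

4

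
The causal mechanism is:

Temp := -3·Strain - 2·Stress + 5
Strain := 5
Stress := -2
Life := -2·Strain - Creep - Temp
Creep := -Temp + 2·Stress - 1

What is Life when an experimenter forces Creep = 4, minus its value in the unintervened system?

-3

Intervening sets Creep = 4 and removes its equation (Creep := -Temp + 2·Stress - 1).
Temp = -3·Strain - 2·Stress + 5  [with Strain=5, Stress=-2]  = -6
Life = -2·Strain - Creep - Temp  [with Strain=5, Creep=4, Temp=-6]  = -8
Without intervention: Temp = -3·Strain - 2·Stress + 5  [with Strain=5, Stress=-2]  = -6; Creep = -Temp + 2·Stress - 1  [with Temp=-6, Stress=-2]  = 1; Life = -2·Strain - Creep - Temp  [with Strain=5, Creep=1, Temp=-6]  = -5.
Change = -8 − (-5) = -3.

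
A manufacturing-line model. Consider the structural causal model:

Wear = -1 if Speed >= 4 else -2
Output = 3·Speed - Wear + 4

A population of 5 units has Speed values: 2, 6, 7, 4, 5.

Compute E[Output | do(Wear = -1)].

19.4

Under do(Wear=-1), Wear's equation is replaced by Wear=-1 for every unit. Per-unit Output: 11, 23, 26, 17, 20. Mean = 19.4.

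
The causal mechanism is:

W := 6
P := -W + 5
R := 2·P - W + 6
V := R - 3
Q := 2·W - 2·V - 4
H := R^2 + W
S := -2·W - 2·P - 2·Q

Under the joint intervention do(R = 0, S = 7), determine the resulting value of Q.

Setting R = 0, S = 7 by intervention discards those variables' equations.
V = R - 3  [with R=0]  = -3
Q = 2·W - 2·V - 4  [with W=6, V=-3]  = 14

14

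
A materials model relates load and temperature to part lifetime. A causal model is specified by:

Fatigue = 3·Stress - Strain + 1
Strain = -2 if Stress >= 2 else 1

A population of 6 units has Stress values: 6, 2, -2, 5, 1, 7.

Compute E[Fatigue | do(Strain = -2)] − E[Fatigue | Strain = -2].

Every unit gets Strain=-2 under the intervention. Fatigue values become 21, 9, -3, 18, 6, 24; E[Fatigue|do(Strain=-2)] = 12.5.
Conditioning on Strain=-2 selects the 4 unit(s) with Stress ∈ {6, 2, 5, 7}. Their Fatigue values: 21, 9, 18, 24. Mean = 18.
Difference = 12.5 − 18 = -5.5.

-5.5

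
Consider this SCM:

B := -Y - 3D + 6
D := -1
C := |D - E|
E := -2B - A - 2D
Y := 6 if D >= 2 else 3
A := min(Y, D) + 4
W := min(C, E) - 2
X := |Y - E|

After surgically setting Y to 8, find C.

Under do(Y=8), the mechanism Y := 6 if D >= 2 else 3 is discarded; Y is fixed at 8.
B = -Y - 3D + 6  [with Y=8, D=-1]  = 1
A = min(Y, D) + 4  [with Y=8, D=-1]  = 3
E = -2B - A - 2D  [with B=1, A=3, D=-1]  = -3
C = |D - E|  [with D=-1, E=-3]  = 2

2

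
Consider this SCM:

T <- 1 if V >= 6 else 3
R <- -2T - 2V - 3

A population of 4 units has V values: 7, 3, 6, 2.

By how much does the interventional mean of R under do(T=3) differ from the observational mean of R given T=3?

-4

Every unit gets T=3 under the intervention. R values become -23, -15, -21, -13; E[R|do(T=3)] = -18.
Conditioning on T=3 selects the 2 unit(s) with V ∈ {3, 2}. Their R values: -15, -13. Mean = -14.
Difference = -18 − (-14) = -4.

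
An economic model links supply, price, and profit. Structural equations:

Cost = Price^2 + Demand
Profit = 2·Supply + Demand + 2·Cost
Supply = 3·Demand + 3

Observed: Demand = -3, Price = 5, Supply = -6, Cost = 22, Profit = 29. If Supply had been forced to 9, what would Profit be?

59

do(Supply=9) replaces the equation Supply = 3·Demand + 3 with the constant Supply = 9.
Cost = Price^2 + Demand  [with Price=5, Demand=-3]  = 22
Profit = 2·Supply + Demand + 2·Cost  [with Supply=9, Demand=-3, Cost=22]  = 59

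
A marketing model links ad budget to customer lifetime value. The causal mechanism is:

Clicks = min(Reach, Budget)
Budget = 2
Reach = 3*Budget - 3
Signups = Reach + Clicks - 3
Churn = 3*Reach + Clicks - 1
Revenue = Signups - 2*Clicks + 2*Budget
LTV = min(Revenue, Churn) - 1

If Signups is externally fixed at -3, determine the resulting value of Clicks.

2

Under do(Signups=-3), the mechanism Signups = Reach + Clicks - 3 is discarded; Signups is fixed at -3.
Since Clicks is not a descendant of the intervened variable, it is unaffected.
Reach = 3*Budget - 3  [with Budget=2]  = 3
Clicks = min(Reach, Budget)  [with Reach=3, Budget=2]  = 2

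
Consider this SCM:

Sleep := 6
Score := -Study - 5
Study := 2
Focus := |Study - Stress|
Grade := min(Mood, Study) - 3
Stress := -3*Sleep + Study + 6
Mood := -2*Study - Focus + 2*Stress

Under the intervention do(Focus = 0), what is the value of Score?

Intervening sets Focus = 0 and removes its equation (Focus := |Study - Stress|).
No directed path runs from Focus to Score, so Score keeps its natural value.
Score = -Study - 5  [with Study=2]  = -7

-7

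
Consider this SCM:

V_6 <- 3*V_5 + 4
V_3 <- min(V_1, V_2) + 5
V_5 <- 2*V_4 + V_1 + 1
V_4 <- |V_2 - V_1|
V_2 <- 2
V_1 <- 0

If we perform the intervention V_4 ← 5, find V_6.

37

Under do(V_4=5), the mechanism V_4 <- |V_2 - V_1| is discarded; V_4 is fixed at 5.
V_5 = 2*V_4 + V_1 + 1  [with V_4=5, V_1=0]  = 11
V_6 = 3*V_5 + 4  [with V_5=11]  = 37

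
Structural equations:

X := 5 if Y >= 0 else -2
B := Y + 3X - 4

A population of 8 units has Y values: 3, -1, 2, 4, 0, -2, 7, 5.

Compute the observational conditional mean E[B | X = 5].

14.5

Observing X=5 restricts to units where X's equation naturally yields 5: Y ∈ {3, 2, 4, 0, 7, 5}. In that subpopulation B = 14, 13, 15, 11, 18, 16, mean 14.5.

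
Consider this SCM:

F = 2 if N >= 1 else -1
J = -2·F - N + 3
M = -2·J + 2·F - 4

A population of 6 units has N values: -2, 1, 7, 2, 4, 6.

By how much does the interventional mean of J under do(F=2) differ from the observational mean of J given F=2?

The intervention sets F=2 in all 6 units regardless of N. Recomputing J per unit gives 1, -2, -8, -3, -5, -7; average -4.
Observing F=2 restricts to units where F's equation naturally yields 2: N ∈ {1, 7, 2, 4, 6}. In that subpopulation J = -2, -8, -3, -5, -7, mean -5.
Difference = -4 − (-5) = 1.

1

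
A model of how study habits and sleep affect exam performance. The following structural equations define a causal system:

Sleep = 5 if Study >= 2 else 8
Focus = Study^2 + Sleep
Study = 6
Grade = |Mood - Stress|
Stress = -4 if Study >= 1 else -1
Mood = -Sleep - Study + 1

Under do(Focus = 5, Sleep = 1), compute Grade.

2

The joint intervention fixes Focus = 5, Sleep = 1, removing each variable's own equation.
Stress = -4 if Study >= 1 else -1  [with Study=6]  = -4
Mood = -Sleep - Study + 1  [with Sleep=1, Study=6]  = -6
Grade = |Mood - Stress|  [with Mood=-6, Stress=-4]  = 2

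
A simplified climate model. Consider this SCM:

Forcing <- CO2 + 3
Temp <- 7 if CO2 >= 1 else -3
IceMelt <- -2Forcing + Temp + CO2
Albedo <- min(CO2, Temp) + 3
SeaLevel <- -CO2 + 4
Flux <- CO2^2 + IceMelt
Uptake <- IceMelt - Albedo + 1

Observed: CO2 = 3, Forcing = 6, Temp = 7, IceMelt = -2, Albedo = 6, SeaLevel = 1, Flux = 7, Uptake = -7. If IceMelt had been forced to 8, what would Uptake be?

3

do(IceMelt=8) replaces the equation IceMelt <- -2Forcing + Temp + CO2 with the constant IceMelt = 8.
Temp = 7 if CO2 >= 1 else -3  [with CO2=3]  = 7
Albedo = min(CO2, Temp) + 3  [with CO2=3, Temp=7]  = 6
Uptake = IceMelt - Albedo + 1  [with IceMelt=8, Albedo=6]  = 3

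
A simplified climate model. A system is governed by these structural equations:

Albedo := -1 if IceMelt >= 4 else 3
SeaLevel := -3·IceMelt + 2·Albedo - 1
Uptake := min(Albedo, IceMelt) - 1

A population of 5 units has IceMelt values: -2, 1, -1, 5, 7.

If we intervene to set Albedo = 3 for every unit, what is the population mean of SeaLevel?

do(Albedo=3) breaks Albedo's dependence on IceMelt. With Albedo=3 fixed, SeaLevel across the units is 11, 2, 8, -10, -16, mean -1.

-1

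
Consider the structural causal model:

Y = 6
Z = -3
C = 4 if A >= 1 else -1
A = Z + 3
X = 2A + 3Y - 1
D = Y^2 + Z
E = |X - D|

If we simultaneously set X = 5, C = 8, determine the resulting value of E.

Under do(X = 5, C = 8), each intervened variable's structural equation is replaced by its fixed value.
D = Y^2 + Z  [with Y=6, Z=-3]  = 33
E = |X - D|  [with X=5, D=33]  = 28

28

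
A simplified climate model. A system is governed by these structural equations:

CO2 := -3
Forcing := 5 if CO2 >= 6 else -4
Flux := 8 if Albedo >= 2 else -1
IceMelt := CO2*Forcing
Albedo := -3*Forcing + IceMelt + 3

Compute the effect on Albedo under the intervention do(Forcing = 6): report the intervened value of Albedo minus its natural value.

-60

Under do(Forcing=6), the mechanism Forcing := 5 if CO2 >= 6 else -4 is discarded; Forcing is fixed at 6.
IceMelt = CO2*Forcing  [with CO2=-3, Forcing=6]  = -18
Albedo = -3*Forcing + IceMelt + 3  [with Forcing=6, IceMelt=-18]  = -33
Without intervention: Forcing = 5 if CO2 >= 6 else -4  [with CO2=-3]  = -4; IceMelt = CO2*Forcing  [with CO2=-3, Forcing=-4]  = 12; Albedo = -3*Forcing + IceMelt + 3  [with Forcing=-4, IceMelt=12]  = 27.
Change = -33 − 27 = -60.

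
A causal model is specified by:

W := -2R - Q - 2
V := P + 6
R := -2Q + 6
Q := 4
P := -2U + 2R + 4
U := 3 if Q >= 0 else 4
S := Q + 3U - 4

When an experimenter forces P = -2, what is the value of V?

Under do(P=-2), the mechanism P := -2U + 2R + 4 is discarded; P is fixed at -2.
V = P + 6  [with P=-2]  = 4

4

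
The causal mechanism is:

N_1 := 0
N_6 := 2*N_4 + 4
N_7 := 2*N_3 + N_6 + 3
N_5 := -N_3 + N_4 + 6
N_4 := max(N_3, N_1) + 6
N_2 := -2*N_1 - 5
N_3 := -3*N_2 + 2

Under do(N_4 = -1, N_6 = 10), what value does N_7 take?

Setting N_4 = -1, N_6 = 10 by intervention discards those variables' equations.
N_2 = -2*N_1 - 5  [with N_1=0]  = -5
N_3 = -3*N_2 + 2  [with N_2=-5]  = 17
N_7 = 2*N_3 + N_6 + 3  [with N_3=17, N_6=10]  = 47

47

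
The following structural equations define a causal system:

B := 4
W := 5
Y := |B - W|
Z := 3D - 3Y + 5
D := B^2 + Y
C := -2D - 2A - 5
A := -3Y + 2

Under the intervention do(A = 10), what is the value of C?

-59

Under do(A=10), the mechanism A := -3Y + 2 is discarded; A is fixed at 10.
Y = |B - W|  [with B=4, W=5]  = 1
D = B^2 + Y  [with B=4, Y=1]  = 17
C = -2D - 2A - 5  [with D=17, A=10]  = -59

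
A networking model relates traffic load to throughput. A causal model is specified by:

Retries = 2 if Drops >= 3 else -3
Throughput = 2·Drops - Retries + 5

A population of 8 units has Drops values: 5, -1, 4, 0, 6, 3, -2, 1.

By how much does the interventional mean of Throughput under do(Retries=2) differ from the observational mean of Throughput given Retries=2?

Every unit gets Retries=2 under the intervention. Throughput values become 13, 1, 11, 3, 15, 9, -1, 5; E[Throughput|do(Retries=2)] = 7.
E[Throughput|Retries=2] averages over only the 4 units with Retries=2 (Drops = 5, 4, 6, 3): Throughput = 13, 11, 15, 9, mean 12.
Difference = 7 − 12 = -5.

-5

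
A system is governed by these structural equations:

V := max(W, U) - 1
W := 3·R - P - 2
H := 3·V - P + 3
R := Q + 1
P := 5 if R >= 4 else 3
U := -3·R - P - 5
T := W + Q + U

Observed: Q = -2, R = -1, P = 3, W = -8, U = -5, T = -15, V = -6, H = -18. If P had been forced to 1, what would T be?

-11

The intervention breaks the incoming arrows to P: P := 5 if R >= 4 else 3 no longer applies, and P = 1.
R = Q + 1  [with Q=-2]  = -1
W = 3·R - P - 2  [with R=-1, P=1]  = -6
U = -3·R - P - 5  [with R=-1, P=1]  = -3
T = W + Q + U  [with W=-6, Q=-2, U=-3]  = -11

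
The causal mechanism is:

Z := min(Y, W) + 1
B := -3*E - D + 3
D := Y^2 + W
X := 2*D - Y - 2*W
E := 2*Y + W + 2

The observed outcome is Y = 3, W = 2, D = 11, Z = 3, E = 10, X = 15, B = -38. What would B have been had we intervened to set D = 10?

-37

The intervention breaks the incoming arrows to D: D := Y^2 + W no longer applies, and D = 10.
E = 2*Y + W + 2  [with Y=3, W=2]  = 10
B = -3*E - D + 3  [with E=10, D=10]  = -37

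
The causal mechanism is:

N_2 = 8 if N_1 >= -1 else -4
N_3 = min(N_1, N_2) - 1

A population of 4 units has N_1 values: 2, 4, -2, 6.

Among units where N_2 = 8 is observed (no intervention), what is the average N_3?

3

E[N_3|N_2=8] averages over only the 3 units with N_2=8 (N_1 = 2, 4, 6): N_3 = 1, 3, 5, mean 3.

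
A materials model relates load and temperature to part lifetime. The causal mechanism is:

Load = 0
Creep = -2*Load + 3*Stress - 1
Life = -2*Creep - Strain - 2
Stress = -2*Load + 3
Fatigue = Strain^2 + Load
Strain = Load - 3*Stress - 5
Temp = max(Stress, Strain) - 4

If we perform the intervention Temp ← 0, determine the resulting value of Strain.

-14

Under do(Temp=0), the mechanism Temp = max(Stress, Strain) - 4 is discarded; Temp is fixed at 0.
Since Strain is not a descendant of the intervened variable, it is unaffected.
Stress = -2*Load + 3  [with Load=0]  = 3
Strain = Load - 3*Stress - 5  [with Load=0, Stress=3]  = -14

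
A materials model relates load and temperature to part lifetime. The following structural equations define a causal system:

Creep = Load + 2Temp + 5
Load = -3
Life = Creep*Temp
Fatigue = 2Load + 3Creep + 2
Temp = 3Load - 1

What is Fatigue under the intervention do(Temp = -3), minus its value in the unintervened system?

Under do(Temp=-3), the mechanism Temp = 3Load - 1 is discarded; Temp is fixed at -3.
Creep = Load + 2Temp + 5  [with Load=-3, Temp=-3]  = -4
Fatigue = 2Load + 3Creep + 2  [with Load=-3, Creep=-4]  = -16
Without intervention: Temp = 3Load - 1  [with Load=-3]  = -10; Creep = Load + 2Temp + 5  [with Load=-3, Temp=-10]  = -18; Fatigue = 2Load + 3Creep + 2  [with Load=-3, Creep=-18]  = -58.
Change = -16 − (-58) = 42.

42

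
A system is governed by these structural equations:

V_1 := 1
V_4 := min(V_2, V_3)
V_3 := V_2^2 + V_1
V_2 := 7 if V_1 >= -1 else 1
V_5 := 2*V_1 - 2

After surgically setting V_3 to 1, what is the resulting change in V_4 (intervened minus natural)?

-6

The intervention breaks the incoming arrows to V_3: V_3 := V_2^2 + V_1 no longer applies, and V_3 = 1.
V_2 = 7 if V_1 >= -1 else 1  [with V_1=1]  = 7
V_4 = min(V_2, V_3)  [with V_2=7, V_3=1]  = 1
Without intervention: V_2 = 7 if V_1 >= -1 else 1  [with V_1=1]  = 7; V_3 = V_2^2 + V_1  [with V_2=7, V_1=1]  = 50; V_4 = min(V_2, V_3)  [with V_2=7, V_3=50]  = 7.
Change = 1 − 7 = -6.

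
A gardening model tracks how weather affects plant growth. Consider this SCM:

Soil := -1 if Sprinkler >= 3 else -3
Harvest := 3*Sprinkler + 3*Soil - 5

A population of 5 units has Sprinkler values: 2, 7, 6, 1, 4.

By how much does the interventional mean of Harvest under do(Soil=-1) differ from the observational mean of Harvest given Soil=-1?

The intervention sets Soil=-1 in all 5 units regardless of Sprinkler. Recomputing Harvest per unit gives -2, 13, 10, -5, 4; average 4.
Conditioning on Soil=-1 selects the 3 unit(s) with Sprinkler ∈ {7, 6, 4}. Their Harvest values: 13, 10, 4. Mean = 9.
Difference = 4 − 9 = -5.

-5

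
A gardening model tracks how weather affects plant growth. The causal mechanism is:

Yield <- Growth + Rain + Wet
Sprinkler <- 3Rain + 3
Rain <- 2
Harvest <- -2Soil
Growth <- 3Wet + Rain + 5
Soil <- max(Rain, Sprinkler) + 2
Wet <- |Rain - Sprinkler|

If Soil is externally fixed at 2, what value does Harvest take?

The intervention breaks the incoming arrows to Soil: Soil <- max(Rain, Sprinkler) + 2 no longer applies, and Soil = 2.
Harvest = -2Soil  [with Soil=2]  = -4

-4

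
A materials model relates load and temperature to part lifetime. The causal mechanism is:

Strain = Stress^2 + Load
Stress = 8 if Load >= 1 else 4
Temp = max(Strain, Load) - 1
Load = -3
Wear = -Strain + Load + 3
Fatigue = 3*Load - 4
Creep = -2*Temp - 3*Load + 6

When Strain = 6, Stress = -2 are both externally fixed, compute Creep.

Setting Strain = 6, Stress = -2 by intervention discards those variables' equations.
Temp = max(Strain, Load) - 1  [with Strain=6, Load=-3]  = 5
Creep = -2*Temp - 3*Load + 6  [with Temp=5, Load=-3]  = 5

5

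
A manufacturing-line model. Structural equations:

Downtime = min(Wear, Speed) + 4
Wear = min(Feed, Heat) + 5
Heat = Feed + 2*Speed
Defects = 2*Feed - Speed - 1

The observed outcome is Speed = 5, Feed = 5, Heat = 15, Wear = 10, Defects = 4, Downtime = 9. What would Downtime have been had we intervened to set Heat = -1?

8

The intervention breaks the incoming arrows to Heat: Heat = Feed + 2*Speed no longer applies, and Heat = -1.
Wear = min(Feed, Heat) + 5  [with Feed=5, Heat=-1]  = 4
Downtime = min(Wear, Speed) + 4  [with Wear=4, Speed=5]  = 8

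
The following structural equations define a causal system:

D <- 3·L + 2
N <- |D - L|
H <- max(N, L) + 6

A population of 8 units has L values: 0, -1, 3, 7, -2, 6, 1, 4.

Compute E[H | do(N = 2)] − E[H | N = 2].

Every unit gets N=2 under the intervention. H values become 8, 8, 9, 13, 8, 12, 8, 10; E[H|do(N=2)] = 9.5.
Observing N=2 restricts to units where N's equation naturally yields 2: L ∈ {0, -2}. In that subpopulation H = 8, 8, mean 8.
Difference = 9.5 − 8 = 1.5.

1.5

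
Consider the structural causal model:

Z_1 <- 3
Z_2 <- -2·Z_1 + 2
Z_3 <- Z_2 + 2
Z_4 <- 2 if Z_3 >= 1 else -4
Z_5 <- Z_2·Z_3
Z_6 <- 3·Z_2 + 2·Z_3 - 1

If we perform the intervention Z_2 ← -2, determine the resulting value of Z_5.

0

do(Z_2=-2) replaces the equation Z_2 <- -2·Z_1 + 2 with the constant Z_2 = -2.
Z_3 = Z_2 + 2  [with Z_2=-2]  = 0
Z_5 = Z_2·Z_3  [with Z_2=-2, Z_3=0]  = 0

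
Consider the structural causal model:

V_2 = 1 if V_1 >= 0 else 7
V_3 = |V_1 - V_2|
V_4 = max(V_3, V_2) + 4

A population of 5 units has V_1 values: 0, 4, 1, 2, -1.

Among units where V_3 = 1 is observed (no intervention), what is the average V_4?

5

Conditioning on V_3=1 selects the 2 unit(s) with V_1 ∈ {0, 2}. Their V_4 values: 5, 5. Mean = 5.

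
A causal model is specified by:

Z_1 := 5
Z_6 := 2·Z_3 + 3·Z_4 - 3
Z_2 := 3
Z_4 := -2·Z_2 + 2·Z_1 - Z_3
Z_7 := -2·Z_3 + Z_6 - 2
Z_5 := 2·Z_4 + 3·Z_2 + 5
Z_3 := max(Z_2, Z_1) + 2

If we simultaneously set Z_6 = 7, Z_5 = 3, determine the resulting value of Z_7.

-9

Setting Z_6 = 7, Z_5 = 3 by intervention discards those variables' equations.
Z_3 = max(Z_2, Z_1) + 2  [with Z_2=3, Z_1=5]  = 7
Z_7 = -2·Z_3 + Z_6 - 2  [with Z_3=7, Z_6=7]  = -9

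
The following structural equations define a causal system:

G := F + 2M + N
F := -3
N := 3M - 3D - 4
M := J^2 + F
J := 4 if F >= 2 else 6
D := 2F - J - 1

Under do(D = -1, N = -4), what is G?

Setting D = -1, N = -4 by intervention discards those variables' equations.
J = 4 if F >= 2 else 6  [with F=-3]  = 6
M = J^2 + F  [with J=6, F=-3]  = 33
G = F + 2M + N  [with F=-3, M=33, N=-4]  = 59

59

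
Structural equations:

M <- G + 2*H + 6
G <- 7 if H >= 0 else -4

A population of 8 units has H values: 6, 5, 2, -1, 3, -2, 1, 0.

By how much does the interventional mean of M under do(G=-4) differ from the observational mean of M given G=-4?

do(G=-4) breaks G's dependence on H. With G=-4 fixed, M across the units is 14, 12, 6, 0, 8, -2, 4, 2, mean 5.5.
Conditioning on G=-4 selects the 2 unit(s) with H ∈ {-1, -2}. Their M values: 0, -2. Mean = -1.
Difference = 5.5 − (-1) = 6.5.

6.5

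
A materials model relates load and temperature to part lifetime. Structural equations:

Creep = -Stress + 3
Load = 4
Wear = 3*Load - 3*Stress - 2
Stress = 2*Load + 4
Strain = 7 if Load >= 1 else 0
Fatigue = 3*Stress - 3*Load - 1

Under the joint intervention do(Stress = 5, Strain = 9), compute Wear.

-5

Under do(Stress = 5, Strain = 9), each intervened variable's structural equation is replaced by its fixed value.
Wear = 3*Load - 3*Stress - 2  [with Load=4, Stress=5]  = -5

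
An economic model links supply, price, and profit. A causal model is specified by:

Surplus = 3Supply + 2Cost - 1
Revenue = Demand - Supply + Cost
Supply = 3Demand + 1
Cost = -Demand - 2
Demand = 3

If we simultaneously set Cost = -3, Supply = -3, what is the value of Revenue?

The joint intervention fixes Cost = -3, Supply = -3, removing each variable's own equation.
Revenue = Demand - Supply + Cost  [with Demand=3, Supply=-3, Cost=-3]  = 3

3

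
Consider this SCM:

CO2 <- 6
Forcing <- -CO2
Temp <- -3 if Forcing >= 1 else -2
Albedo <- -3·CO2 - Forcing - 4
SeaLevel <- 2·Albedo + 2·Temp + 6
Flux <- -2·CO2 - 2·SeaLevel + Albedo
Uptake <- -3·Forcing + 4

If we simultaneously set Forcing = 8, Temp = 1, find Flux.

62

Under do(Forcing = 8, Temp = 1), each intervened variable's structural equation is replaced by its fixed value.
Albedo = -3·CO2 - Forcing - 4  [with CO2=6, Forcing=8]  = -30
SeaLevel = 2·Albedo + 2·Temp + 6  [with Albedo=-30, Temp=1]  = -52
Flux = -2·CO2 - 2·SeaLevel + Albedo  [with CO2=6, SeaLevel=-52, Albedo=-30]  = 62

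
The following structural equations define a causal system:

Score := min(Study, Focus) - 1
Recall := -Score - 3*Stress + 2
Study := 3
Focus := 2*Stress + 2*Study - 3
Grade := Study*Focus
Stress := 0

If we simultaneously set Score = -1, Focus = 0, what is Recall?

3

The joint intervention fixes Score = -1, Focus = 0, removing each variable's own equation.
Recall = -Score - 3*Stress + 2  [with Score=-1, Stress=0]  = 3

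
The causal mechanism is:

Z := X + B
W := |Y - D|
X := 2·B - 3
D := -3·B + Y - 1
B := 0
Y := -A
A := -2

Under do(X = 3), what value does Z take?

3

The intervention breaks the incoming arrows to X: X := 2·B - 3 no longer applies, and X = 3.
Z = X + B  [with X=3, B=0]  = 3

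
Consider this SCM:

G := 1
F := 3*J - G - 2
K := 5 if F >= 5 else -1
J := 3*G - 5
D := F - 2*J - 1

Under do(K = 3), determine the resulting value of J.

Under do(K=3), the mechanism K := 5 if F >= 5 else -1 is discarded; K is fixed at 3.
No directed path runs from K to J, so J keeps its natural value.
J = 3*G - 5  [with G=1]  = -2

-2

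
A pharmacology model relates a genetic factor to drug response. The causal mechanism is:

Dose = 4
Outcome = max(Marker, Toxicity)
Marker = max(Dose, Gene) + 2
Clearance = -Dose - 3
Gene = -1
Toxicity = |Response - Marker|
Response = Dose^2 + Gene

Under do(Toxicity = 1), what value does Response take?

The intervention breaks the incoming arrows to Toxicity: Toxicity = |Response - Marker| no longer applies, and Toxicity = 1.
Since Response is not a descendant of the intervened variable, it is unaffected.
Response = Dose^2 + Gene  [with Dose=4, Gene=-1]  = 15

15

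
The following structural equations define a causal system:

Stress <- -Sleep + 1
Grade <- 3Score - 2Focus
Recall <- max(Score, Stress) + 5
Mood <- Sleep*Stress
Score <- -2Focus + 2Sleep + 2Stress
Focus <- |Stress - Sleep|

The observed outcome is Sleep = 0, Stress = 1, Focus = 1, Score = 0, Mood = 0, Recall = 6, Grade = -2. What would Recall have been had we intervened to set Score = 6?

11

Under do(Score=6), the mechanism Score <- -2Focus + 2Sleep + 2Stress is discarded; Score is fixed at 6.
Stress = -Sleep + 1  [with Sleep=0]  = 1
Recall = max(Score, Stress) + 5  [with Score=6, Stress=1]  = 11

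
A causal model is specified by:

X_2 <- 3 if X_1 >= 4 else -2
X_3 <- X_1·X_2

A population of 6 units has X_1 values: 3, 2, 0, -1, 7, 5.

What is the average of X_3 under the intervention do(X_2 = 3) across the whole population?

Every unit gets X_2=3 under the intervention. X_3 values become 9, 6, 0, -3, 21, 15; E[X_3|do(X_2=3)] = 8.

8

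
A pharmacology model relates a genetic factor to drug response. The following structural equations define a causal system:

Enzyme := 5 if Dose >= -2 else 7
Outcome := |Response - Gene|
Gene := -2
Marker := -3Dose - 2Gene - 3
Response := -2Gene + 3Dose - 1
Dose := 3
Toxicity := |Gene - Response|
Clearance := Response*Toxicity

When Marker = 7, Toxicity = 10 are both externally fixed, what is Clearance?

Setting Marker = 7, Toxicity = 10 by intervention discards those variables' equations.
Response = -2Gene + 3Dose - 1  [with Gene=-2, Dose=3]  = 12
Clearance = Response*Toxicity  [with Response=12, Toxicity=10]  = 120

120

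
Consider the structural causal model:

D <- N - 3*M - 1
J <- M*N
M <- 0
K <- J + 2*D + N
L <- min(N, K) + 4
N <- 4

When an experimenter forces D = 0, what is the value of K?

4

do(D=0) replaces the equation D <- N - 3*M - 1 with the constant D = 0.
J = M*N  [with M=0, N=4]  = 0
K = J + 2*D + N  [with J=0, D=0, N=4]  = 4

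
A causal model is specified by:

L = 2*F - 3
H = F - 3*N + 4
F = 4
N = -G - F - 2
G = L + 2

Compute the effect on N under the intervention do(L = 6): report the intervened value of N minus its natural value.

Under do(L=6), the mechanism L = 2*F - 3 is discarded; L is fixed at 6.
G = L + 2  [with L=6]  = 8
N = -G - F - 2  [with G=8, F=4]  = -14
Without intervention: L = 2*F - 3  [with F=4]  = 5; G = L + 2  [with L=5]  = 7; N = -G - F - 2  [with G=7, F=4]  = -13.
Change = -14 − (-13) = -1.

-1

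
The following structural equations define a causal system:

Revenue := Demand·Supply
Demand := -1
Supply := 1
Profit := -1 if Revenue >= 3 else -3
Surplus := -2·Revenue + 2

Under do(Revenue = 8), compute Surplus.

-14

do(Revenue=8) replaces the equation Revenue := Demand·Supply with the constant Revenue = 8.
Surplus = -2·Revenue + 2  [with Revenue=8]  = -14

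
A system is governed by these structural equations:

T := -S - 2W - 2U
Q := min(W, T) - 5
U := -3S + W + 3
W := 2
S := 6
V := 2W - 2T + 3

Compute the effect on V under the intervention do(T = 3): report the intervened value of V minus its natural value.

26

Under do(T=3), the mechanism T := -S - 2W - 2U is discarded; T is fixed at 3.
V = 2W - 2T + 3  [with W=2, T=3]  = 1
Without intervention: U = -3S + W + 3  [with S=6, W=2]  = -13; T = -S - 2W - 2U  [with S=6, W=2, U=-13]  = 16; V = 2W - 2T + 3  [with W=2, T=16]  = -25.
Change = 1 − (-25) = 26.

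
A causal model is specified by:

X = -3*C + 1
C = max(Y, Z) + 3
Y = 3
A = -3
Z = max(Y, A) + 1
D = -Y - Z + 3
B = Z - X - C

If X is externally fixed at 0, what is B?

Under do(X=0), the mechanism X = -3*C + 1 is discarded; X is fixed at 0.
Z = max(Y, A) + 1  [with Y=3, A=-3]  = 4
C = max(Y, Z) + 3  [with Y=3, Z=4]  = 7
B = Z - X - C  [with Z=4, X=0, C=7]  = -3

-3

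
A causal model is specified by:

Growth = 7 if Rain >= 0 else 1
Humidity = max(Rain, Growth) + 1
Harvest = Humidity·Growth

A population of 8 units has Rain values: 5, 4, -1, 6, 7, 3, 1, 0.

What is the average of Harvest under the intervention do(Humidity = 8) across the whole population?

50

The intervention sets Humidity=8 in all 8 units regardless of Rain. Recomputing Harvest per unit gives 56, 56, 8, 56, 56, 56, 56, 56; average 50.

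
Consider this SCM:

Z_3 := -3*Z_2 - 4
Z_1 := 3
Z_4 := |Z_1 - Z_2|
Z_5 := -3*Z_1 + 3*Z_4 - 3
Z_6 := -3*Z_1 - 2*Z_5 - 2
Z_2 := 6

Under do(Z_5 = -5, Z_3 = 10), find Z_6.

-1

The joint intervention fixes Z_5 = -5, Z_3 = 10, removing each variable's own equation.
Z_6 = -3*Z_1 - 2*Z_5 - 2  [with Z_1=3, Z_5=-5]  = -1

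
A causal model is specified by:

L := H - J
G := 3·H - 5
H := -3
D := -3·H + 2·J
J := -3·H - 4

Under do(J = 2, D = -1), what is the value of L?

-5

Setting J = 2, D = -1 by intervention discards those variables' equations.
L = H - J  [with H=-3, J=2]  = -5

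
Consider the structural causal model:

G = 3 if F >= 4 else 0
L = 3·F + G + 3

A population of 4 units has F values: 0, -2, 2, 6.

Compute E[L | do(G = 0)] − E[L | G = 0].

4.5

The intervention sets G=0 in all 4 units regardless of F. Recomputing L per unit gives 3, -3, 9, 21; average 7.5.
E[L|G=0] averages over only the 3 units with G=0 (F = 0, -2, 2): L = 3, -3, 9, mean 3.
Difference = 7.5 − 3 = 4.5.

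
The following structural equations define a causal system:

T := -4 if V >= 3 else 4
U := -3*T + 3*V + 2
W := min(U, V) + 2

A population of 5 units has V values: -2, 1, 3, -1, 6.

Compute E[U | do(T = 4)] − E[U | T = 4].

Every unit gets T=4 under the intervention. U values become -16, -7, -1, -13, 8; E[U|do(T=4)] = -5.8.
Conditioning on T=4 selects the 3 unit(s) with V ∈ {-2, 1, -1}. Their U values: -16, -7, -13. Mean = -12.
Difference = -5.8 − (-12) = 6.2.

6.2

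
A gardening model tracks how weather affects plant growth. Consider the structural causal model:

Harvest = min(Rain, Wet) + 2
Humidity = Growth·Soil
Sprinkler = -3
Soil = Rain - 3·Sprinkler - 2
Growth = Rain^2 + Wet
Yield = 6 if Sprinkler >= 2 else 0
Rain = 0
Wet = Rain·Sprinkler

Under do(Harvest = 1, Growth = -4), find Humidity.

-28

Under do(Harvest = 1, Growth = -4), each intervened variable's structural equation is replaced by its fixed value.
Soil = Rain - 3·Sprinkler - 2  [with Rain=0, Sprinkler=-3]  = 7
Humidity = Growth·Soil  [with Growth=-4, Soil=7]  = -28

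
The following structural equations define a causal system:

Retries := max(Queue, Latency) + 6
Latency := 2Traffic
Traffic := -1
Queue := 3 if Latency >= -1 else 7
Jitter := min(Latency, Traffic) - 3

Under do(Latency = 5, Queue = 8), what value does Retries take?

Setting Latency = 5, Queue = 8 by intervention discards those variables' equations.
Retries = max(Queue, Latency) + 6  [with Queue=8, Latency=5]  = 14

14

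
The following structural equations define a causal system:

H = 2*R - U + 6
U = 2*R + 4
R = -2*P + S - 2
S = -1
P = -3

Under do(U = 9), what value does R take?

Under do(U=9), the mechanism U = 2*R + 4 is discarded; U is fixed at 9.
Since R is not a descendant of the intervened variable, it is unaffected.
R = -2*P + S - 2  [with P=-3, S=-1]  = 3

3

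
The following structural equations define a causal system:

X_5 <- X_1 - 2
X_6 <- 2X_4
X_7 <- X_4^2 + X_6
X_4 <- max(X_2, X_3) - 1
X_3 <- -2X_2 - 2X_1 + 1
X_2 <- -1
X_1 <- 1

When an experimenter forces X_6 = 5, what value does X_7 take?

5

Intervening sets X_6 = 5 and removes its equation (X_6 <- 2X_4).
X_3 = -2X_2 - 2X_1 + 1  [with X_2=-1, X_1=1]  = 1
X_4 = max(X_2, X_3) - 1  [with X_2=-1, X_3=1]  = 0
X_7 = X_4^2 + X_6  [with X_4=0, X_6=5]  = 5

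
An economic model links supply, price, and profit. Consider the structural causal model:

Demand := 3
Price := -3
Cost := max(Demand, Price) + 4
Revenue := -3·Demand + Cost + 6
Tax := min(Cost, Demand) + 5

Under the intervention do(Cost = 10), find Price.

Under do(Cost=10), the mechanism Cost := max(Demand, Price) + 4 is discarded; Cost is fixed at 10.
Since Price is not a descendant of the intervened variable, it is unaffected.

-3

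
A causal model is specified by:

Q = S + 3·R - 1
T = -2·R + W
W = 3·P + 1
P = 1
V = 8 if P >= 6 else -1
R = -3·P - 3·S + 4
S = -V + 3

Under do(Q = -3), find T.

Under do(Q=-3), the mechanism Q = S + 3·R - 1 is discarded; Q is fixed at -3.
Since T is not a descendant of the intervened variable, it is unaffected.
V = 8 if P >= 6 else -1  [with P=1]  = -1
S = -V + 3  [with V=-1]  = 4
R = -3·P - 3·S + 4  [with P=1, S=4]  = -11
W = 3·P + 1  [with P=1]  = 4
T = -2·R + W  [with R=-11, W=4]  = 26

26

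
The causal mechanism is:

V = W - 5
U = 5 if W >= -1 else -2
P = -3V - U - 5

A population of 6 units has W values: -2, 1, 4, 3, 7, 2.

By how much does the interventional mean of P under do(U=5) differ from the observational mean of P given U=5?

2.7

Under do(U=5), U's equation is replaced by U=5 for every unit. Per-unit P: 11, 2, -7, -4, -16, -1. Mean = -2.5.
Observing U=5 restricts to units where U's equation naturally yields 5: W ∈ {1, 4, 3, 7, 2}. In that subpopulation P = 2, -7, -4, -16, -1, mean -5.2.
Difference = -2.5 − (-5.2) = 2.7.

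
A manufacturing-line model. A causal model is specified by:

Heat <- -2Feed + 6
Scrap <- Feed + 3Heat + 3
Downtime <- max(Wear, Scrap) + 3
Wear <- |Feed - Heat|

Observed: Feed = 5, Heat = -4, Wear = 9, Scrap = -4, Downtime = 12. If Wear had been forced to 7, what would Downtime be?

10

do(Wear=7) replaces the equation Wear <- |Feed - Heat| with the constant Wear = 7.
Heat = -2Feed + 6  [with Feed=5]  = -4
Scrap = Feed + 3Heat + 3  [with Feed=5, Heat=-4]  = -4
Downtime = max(Wear, Scrap) + 3  [with Wear=7, Scrap=-4]  = 10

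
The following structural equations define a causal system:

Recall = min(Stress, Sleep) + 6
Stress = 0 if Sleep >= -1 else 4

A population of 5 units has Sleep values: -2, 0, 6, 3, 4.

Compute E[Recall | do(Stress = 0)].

5.6

Every unit gets Stress=0 under the intervention. Recall values become 4, 6, 6, 6, 6; E[Recall|do(Stress=0)] = 5.6.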